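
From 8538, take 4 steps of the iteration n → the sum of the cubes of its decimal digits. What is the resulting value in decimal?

8538 → 8³ + 5³ + 3³ + 8³ = 1176
1176 → 1³ + 1³ + 7³ + 6³ = 561
561 → 5³ + 6³ + 1³ = 342
342 → 3³ + 4³ + 2³ = 99

99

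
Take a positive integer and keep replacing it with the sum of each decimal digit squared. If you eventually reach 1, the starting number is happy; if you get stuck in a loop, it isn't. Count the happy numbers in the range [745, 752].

1

745: 745 → 90 → 81 → 65 → 61 → 37 → 58 → 89 → 145 → 42 → 20 → 4 → 16 → 37  — not happy
746: 746 → 101 → 2 → 4 → 16 → 37 → 58 → 89 → 145 → 42 → 20 → 4  — not happy
747: 747 → 114 → 18 → 65 → 61 → 37 → 58 → 89 → 145 → 42 → 20 → 4 → 16 → 37  — not happy
748: 748 → 129 → 86 → 100 → 1  — happy
749: 749 → 146 → 53 → 34 → 25 → 29 → 85 → 89 → 145 → 42 → 20 → 4 → 16 → 37 → 58 → 89  — not happy
750: 750 → 74 → 65 → 61 → 37 → 58 → 89 → 145 → 42 → 20 → 4 → 16 → 37  — not happy
751: 751 → 75 → 74 → 65 → 61 → 37 → 58 → 89 → 145 → 42 → 20 → 4 → 16 → 37  — not happy
752: 752 → 78 → 113 → 11 → 2 → 4 → 16 → 37 → 58 → 89 → 145 → 42 → 20 → 4  — not happy
happy: 748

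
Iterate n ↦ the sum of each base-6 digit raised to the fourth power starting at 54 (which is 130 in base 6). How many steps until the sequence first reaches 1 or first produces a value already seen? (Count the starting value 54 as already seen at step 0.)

54 = (1,3,0)_6 → 1⁴ + 3⁴ + 0⁴ = 1 + 81 + 0 = 82
82 = (2,1,4)_6 → 2⁴ + 1⁴ + 4⁴ = 16 + 1 + 256 = 273
273 = (1,1,3,3)_6 → 1⁴ + 1⁴ + 3⁴ + 3⁴ = 1 + 1 + 81 + 81 = 164
164 = (4,3,2)_6 → 4⁴ + 3⁴ + 2⁴ = 256 + 81 + 16 = 353
353 = (1,3,4,5)_6 → 1⁴ + 3⁴ + 4⁴ + 5⁴ = 1 + 81 + 256 + 625 = 963
963 = (4,2,4,3)_6 → 4⁴ + 2⁴ + 4⁴ + 3⁴ = 256 + 16 + 256 + 81 = 609
609 = (2,4,5,3)_6 → 2⁴ + 4⁴ + 5⁴ + 3⁴ = 16 + 256 + 625 + 81 = 978
978 = (4,3,1,0)_6 → 4⁴ + 3⁴ + 1⁴ + 0⁴ = 256 + 81 + 1 + 0 = 338
338 = (1,3,2,2)_6 → 1⁴ + 3⁴ + 2⁴ + 2⁴ = 1 + 81 + 16 + 16 = 114
114 = (3,1,0)_6 → 3⁴ + 1⁴ + 0⁴ = 81 + 1 + 0 = 82  — 82 repeats.
That took 10 steps.

10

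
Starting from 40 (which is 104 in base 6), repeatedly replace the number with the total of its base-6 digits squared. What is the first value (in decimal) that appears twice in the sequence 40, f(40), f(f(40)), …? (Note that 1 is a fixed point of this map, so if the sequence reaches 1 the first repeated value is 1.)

17

40 = (1,0,4)_6 → 1² + 0² + 4² = 17
17 = (2,5)_6 → 2² + 5² = 29
29 = (4,5)_6 → 4² + 5² = 41
41 = (1,0,5)_6 → 1² + 0² + 5² = 26
26 = (4,2)_6 → 4² + 2² = 20
20 = (3,2)_6 → 3² + 2² = 13
13 = (2,1)_6 → 2² + 1² = 5
5 = (5)_6 → 5² = 25
25 = (4,1)_6 → 4² + 1² = 17  — 17 already appeared earlier.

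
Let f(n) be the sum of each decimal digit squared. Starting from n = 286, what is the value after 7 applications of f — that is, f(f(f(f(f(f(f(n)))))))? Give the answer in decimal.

286 → 2² + 8² + 6² = 4 + 64 + 36 = 104
104 → 1² + 0² + 4² = 1 + 0 + 16 = 17
17 → 1² + 7² = 1 + 49 = 50
50 → 5² + 0² = 25 + 0 = 25
25 → 2² + 5² = 4 + 25 = 29
29 → 2² + 9² = 4 + 81 = 85
85 → 8² + 5² = 64 + 25 = 89

89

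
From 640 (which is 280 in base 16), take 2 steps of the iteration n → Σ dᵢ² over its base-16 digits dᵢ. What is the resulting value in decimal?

32

640 = (2,8,0)_16 → 2² + 8² + 0² = 68
68 = (4,4)_16 → 4² + 4² = 32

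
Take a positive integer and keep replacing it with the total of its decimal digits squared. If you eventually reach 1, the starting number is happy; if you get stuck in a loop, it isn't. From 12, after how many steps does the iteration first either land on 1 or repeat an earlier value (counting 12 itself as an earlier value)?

12 → 1² + 2² = 1 + 4 = 5
5 → 5² = 25
25 → 2² + 5² = 4 + 25 = 29
29 → 2² + 9² = 4 + 81 = 85
85 → 8² + 5² = 64 + 25 = 89
89 → 8² + 9² = 64 + 81 = 145
145 → 1² + 4² + 5² = 1 + 16 + 25 = 42
42 → 4² + 2² = 16 + 4 = 20
20 → 2² + 0² = 4 + 0 = 4
4 → 4² = 16
16 → 1² + 6² = 1 + 36 = 37
37 → 3² + 7² = 9 + 49 = 58
58 → 5² + 8² = 25 + 64 = 89  — 89 repeats.
That took 13 steps.

13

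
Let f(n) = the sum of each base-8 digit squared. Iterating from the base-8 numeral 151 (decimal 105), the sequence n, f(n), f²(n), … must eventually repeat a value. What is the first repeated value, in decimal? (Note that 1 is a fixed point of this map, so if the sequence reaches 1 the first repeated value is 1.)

105 = (1,5,1)_8 → 1² + 5² + 1² = 27
27 = (3,3)_8 → 3² + 3² = 18
18 = (2,2)_8 → 2² + 2² = 8
8 = (1,0)_8 → 1² + 0² = 1  — reached the fixed point 1.
1 → 1, so 1 is the first repeated value.

1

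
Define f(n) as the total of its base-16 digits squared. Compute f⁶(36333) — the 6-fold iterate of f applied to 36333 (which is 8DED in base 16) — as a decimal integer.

36333 = (8,13,14,13)_16 → 8² + 13² + 14² + 13² = 598
598 = (2,5,6)_16 → 2² + 5² + 6² = 65
65 = (4,1)_16 → 4² + 1² = 17
17 = (1,1)_16 → 1² + 1² = 2
2 = (2)_16 → 2² = 4
4 = (4)_16 → 4² = 16

16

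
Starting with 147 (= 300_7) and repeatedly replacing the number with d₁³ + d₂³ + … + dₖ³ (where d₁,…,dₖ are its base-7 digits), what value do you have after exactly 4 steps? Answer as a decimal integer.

147 = (3,0,0)_7 → 27
27 = (3,6)_7 → 243
243 = (4,6,5)_7 → 405
405 = (1,1,1,6)_7 → 219

219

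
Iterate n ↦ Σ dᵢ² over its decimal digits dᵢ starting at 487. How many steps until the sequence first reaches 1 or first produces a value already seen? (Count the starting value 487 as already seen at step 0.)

487 → 4² + 8² + 7² = 16 + 64 + 49 = 129
129 → 1² + 2² + 9² = 1 + 4 + 81 = 86
86 → 8² + 6² = 64 + 36 = 100
100 → 1² + 0² + 0² = 1 + 0 + 0 = 1  — reached 1.
That took 4 steps.

4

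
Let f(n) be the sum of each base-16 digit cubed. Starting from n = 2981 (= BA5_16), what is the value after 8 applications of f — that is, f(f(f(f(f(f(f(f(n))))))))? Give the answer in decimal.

4268

2981 = (11,10,5)_16 → 11³ + 10³ + 5³ = 2456
2456 = (9,9,8)_16 → 9³ + 9³ + 8³ = 1970
1970 = (7,11,2)_16 → 7³ + 11³ + 2³ = 1682
1682 = (6,9,2)_16 → 6³ + 9³ + 2³ = 953
953 = (3,11,9)_16 → 3³ + 11³ + 9³ = 2087
2087 = (8,2,7)_16 → 8³ + 2³ + 7³ = 863
863 = (3,5,15)_16 → 3³ + 5³ + 15³ = 3527
3527 = (13,12,7)_16 → 13³ + 12³ + 7³ = 4268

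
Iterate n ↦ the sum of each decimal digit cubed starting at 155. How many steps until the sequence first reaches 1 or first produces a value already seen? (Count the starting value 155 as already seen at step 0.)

7

155 → 1³ + 5³ + 5³ = 251
251 → 2³ + 5³ + 1³ = 134
134 → 1³ + 3³ + 4³ = 92
92 → 9³ + 2³ = 737
737 → 7³ + 3³ + 7³ = 713
713 → 7³ + 1³ + 3³ = 371
371 → 3³ + 7³ + 1³ = 371  — 371 repeats.
That took 7 steps.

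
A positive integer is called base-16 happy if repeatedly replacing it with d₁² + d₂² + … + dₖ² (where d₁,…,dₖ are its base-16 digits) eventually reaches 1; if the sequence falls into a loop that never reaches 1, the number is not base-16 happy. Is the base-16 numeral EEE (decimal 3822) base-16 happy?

3822 = (14,14,14)_16 → 14² + 14² + 14² = 588
588 = (2,4,12)_16 → 2² + 4² + 12² = 164
164 = (10,4)_16 → 10² + 4² = 116
116 = (7,4)_16 → 7² + 4² = 65
65 = (4,1)_16 → 4² + 1² = 17
17 = (1,1)_16 → 1² + 1² = 2
2 = (2)_16 → 2² = 4
4 = (4)_16 → 4² = 16
16 = (1,0)_16 → 1² + 0² = 1  — reached 1.

base-16 happy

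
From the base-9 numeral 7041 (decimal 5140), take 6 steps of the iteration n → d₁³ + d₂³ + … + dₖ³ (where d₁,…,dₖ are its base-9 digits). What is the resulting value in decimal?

638

5140 = (7,0,4,1)_9 → 7³ + 0³ + 4³ + 1³ = 343 + 0 + 64 + 1 = 408
408 = (5,0,3)_9 → 5³ + 0³ + 3³ = 125 + 0 + 27 = 152
152 = (1,7,8)_9 → 1³ + 7³ + 8³ = 1 + 343 + 512 = 856
856 = (1,1,5,1)_9 → 1³ + 1³ + 5³ + 1³ = 1 + 1 + 125 + 1 = 128
128 = (1,5,2)_9 → 1³ + 5³ + 2³ = 1 + 125 + 8 = 134
134 = (1,5,8)_9 → 1³ + 5³ + 8³ = 1 + 125 + 512 = 638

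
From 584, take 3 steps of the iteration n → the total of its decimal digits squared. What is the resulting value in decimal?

584 → 5² + 8² + 4² = 105
105 → 1² + 0² + 5² = 26
26 → 2² + 6² = 40

40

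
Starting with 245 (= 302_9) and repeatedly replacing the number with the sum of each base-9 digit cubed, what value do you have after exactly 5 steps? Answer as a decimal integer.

245 = (3,0,2)_9 → 3³ + 0³ + 2³ = 35
35 = (3,8)_9 → 3³ + 8³ = 539
539 = (6,5,8)_9 → 6³ + 5³ + 8³ = 853
853 = (1,1,4,7)_9 → 1³ + 1³ + 4³ + 7³ = 409
409 = (5,0,4)_9 → 5³ + 0³ + 4³ = 189

189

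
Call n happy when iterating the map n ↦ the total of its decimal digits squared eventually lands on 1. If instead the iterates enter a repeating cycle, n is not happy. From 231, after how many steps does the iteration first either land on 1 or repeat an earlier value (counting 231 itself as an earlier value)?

231 → 2² + 3² + 1² = 4 + 9 + 1 = 14
14 → 1² + 4² = 1 + 16 = 17
17 → 1² + 7² = 1 + 49 = 50
50 → 5² + 0² = 25 + 0 = 25
25 → 2² + 5² = 4 + 25 = 29
29 → 2² + 9² = 4 + 81 = 85
85 → 8² + 5² = 64 + 25 = 89
89 → 8² + 9² = 64 + 81 = 145
145 → 1² + 4² + 5² = 1 + 16 + 25 = 42
42 → 4² + 2² = 16 + 4 = 20
20 → 2² + 0² = 4 + 0 = 4
4 → 4² = 16
16 → 1² + 6² = 1 + 36 = 37
37 → 3² + 7² = 9 + 49 = 58
58 → 5² + 8² = 25 + 64 = 89  — 89 repeats.
That took 15 steps.

15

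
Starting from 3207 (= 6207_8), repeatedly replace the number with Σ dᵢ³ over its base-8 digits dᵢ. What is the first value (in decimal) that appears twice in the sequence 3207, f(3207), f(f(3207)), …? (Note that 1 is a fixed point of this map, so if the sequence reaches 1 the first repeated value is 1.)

3207 = (6,2,0,7)_8 → 567
567 = (1,0,6,7)_8 → 560
560 = (1,0,6,0)_8 → 217
217 = (3,3,1)_8 → 55
55 = (6,7)_8 → 559
559 = (1,0,5,7)_8 → 469
469 = (7,2,5)_8 → 476
476 = (7,3,4)_8 → 434
434 = (6,6,2)_8 → 440
440 = (6,7,0)_8 → 559  — 559 already appeared earlier.

559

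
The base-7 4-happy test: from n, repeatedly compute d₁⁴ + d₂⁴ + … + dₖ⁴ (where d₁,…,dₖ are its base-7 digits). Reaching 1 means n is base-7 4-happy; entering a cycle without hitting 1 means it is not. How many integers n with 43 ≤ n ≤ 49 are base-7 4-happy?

43: 43 → 1297 → 803 → 673 → 1923 → 1507 → 913 → 609 → 707 → 97 → 2593 → 1459 → 963 → 1153 → 803  — not base-7 4-happy
44: 44 → 1312 → 1412 → 1506 → 898 → 304 → 1378 → 1552 → 1218 → 1458 → 898  — not base-7 4-happy
45: 45 → 1377 → 881 → 2689 → 1923 → 1507 → 913 → 609 → 707 → 97 → 2593 → 1459 → 963 → 1153 → 803 → 673 → 1923  — not base-7 4-happy
46: 46 → 1552 → 1218 → 1458 → 898 → 304 → 1378 → 1552  — not base-7 4-happy
47: 47 → 1921 → 963 → 1153 → 803 → 673 → 1923 → 1507 → 913 → 609 → 707 → 97 → 2593 → 1459 → 963  — not base-7 4-happy
48: 48 → 2592 → 1394 → 338 → 2608 → 514 → 244 → 2848 → 1314 → 1956 → 2258 → 1808 → 1938 → 2258  — not base-7 4-happy
49: 49 → 1  — base-7 4-happy
base-7 4-happy: 49

1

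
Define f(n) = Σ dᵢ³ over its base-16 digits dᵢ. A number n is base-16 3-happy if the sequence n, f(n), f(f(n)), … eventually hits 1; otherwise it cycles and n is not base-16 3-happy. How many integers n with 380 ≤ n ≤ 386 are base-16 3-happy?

380: 380 → 2072 → 1025 → 65 → 65  (repeats 65)
381: 381 → 2541 → 5670 → 441 → 2061 → 2709 → 1854 → 3114 → 2736 → 2331 → 2061  (repeats 2061)
382: 382 → 3088 → 1729 → 1945 → 1801 → 1072 → 91 → 1456 → 1456  (repeats 1456)
383: 383 → 3719 → 3599 → 6119 → 3431 → 2756 → 2792 → 4256 → 1001 → 3500 → 4925 → 2252 → 3968 → 3887 → 6758 → 1433 → 1583 → 3599  (repeats 3599)
384: 384 → 513 → 9 → 729 → 2934 → 1890 → 567 → 378 → 1344 → 189 → 3528 → 4437 → 252 → 5103 → 6147 → 540 → 1737 → 2673 → 1344  (repeats 1344)
385: 385 → 514 → 16 → 1  (reaches 1)
386: 386 → 521 → 737 → 2753 → 2729 → 2729  (repeats 2729)
base-16 3-happy: 385

1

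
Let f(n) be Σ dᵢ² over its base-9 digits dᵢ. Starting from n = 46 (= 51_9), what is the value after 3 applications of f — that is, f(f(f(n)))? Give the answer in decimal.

74

46 = (5,1)_9 → 5² + 1² = 26
26 = (2,8)_9 → 2² + 8² = 68
68 = (7,5)_9 → 7² + 5² = 74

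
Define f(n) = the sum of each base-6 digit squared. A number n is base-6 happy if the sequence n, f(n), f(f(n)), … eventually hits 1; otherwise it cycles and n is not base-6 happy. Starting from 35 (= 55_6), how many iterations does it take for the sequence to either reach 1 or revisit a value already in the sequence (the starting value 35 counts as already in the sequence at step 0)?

12

35 = (5,5)_6 → 5² + 5² = 25 + 25 = 50
50 = (1,2,2)_6 → 1² + 2² + 2² = 1 + 4 + 4 = 9
9 = (1,3)_6 → 1² + 3² = 1 + 9 = 10
10 = (1,4)_6 → 1² + 4² = 1 + 16 = 17
17 = (2,5)_6 → 2² + 5² = 4 + 25 = 29
29 = (4,5)_6 → 4² + 5² = 16 + 25 = 41
41 = (1,0,5)_6 → 1² + 0² + 5² = 1 + 0 + 25 = 26
26 = (4,2)_6 → 4² + 2² = 16 + 4 = 20
20 = (3,2)_6 → 3² + 2² = 9 + 4 = 13
13 = (2,1)_6 → 2² + 1² = 4 + 1 = 5
5 = (5)_6 → 5² = 25
25 = (4,1)_6 → 4² + 1² = 16 + 1 = 17  — 17 repeats.
That took 12 steps.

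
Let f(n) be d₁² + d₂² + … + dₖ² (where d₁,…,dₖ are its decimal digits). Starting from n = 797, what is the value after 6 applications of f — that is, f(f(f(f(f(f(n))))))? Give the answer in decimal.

797 → 7² + 9² + 7² = 49 + 81 + 49 = 179
179 → 1² + 7² + 9² = 1 + 49 + 81 = 131
131 → 1² + 3² + 1² = 1 + 9 + 1 = 11
11 → 1² + 1² = 1 + 1 = 2
2 → 2² = 4
4 → 4² = 16

16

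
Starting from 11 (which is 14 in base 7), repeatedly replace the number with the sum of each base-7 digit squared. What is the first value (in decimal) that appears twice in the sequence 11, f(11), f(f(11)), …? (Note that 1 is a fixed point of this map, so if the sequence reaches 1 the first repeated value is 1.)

17

11 = (1,4)_7 → 1² + 4² = 17
17 = (2,3)_7 → 2² + 3² = 13
13 = (1,6)_7 → 1² + 6² = 37
37 = (5,2)_7 → 5² + 2² = 29
29 = (4,1)_7 → 4² + 1² = 17  — 17 already appeared earlier.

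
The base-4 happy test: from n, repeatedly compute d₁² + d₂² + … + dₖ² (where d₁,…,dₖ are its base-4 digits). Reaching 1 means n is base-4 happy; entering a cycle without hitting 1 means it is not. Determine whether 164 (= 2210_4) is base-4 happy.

164 = (2,2,1,0)_4 → 2² + 2² + 1² + 0² = 9
9 = (2,1)_4 → 2² + 1² = 5
5 = (1,1)_4 → 1² + 1² = 2
2 = (2)_4 → 2² = 4
4 = (1,0)_4 → 1² + 0² = 1  — reached 1.

base-4 happy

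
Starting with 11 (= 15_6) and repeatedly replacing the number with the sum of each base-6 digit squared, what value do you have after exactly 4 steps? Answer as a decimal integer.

11 = (1,5)_6 → 1² + 5² = 1 + 25 = 26
26 = (4,2)_6 → 4² + 2² = 16 + 4 = 20
20 = (3,2)_6 → 3² + 2² = 9 + 4 = 13
13 = (2,1)_6 → 2² + 1² = 4 + 1 = 5

5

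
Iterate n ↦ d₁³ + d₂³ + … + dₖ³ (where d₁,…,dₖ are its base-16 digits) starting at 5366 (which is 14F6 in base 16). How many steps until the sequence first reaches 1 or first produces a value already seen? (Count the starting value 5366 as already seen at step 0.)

5366 = (1,4,15,6)_16 → 1³ + 4³ + 15³ + 6³ = 1 + 64 + 3375 + 216 = 3656
3656 = (14,4,8)_16 → 14³ + 4³ + 8³ = 2744 + 64 + 512 = 3320
3320 = (12,15,8)_16 → 12³ + 15³ + 8³ = 1728 + 3375 + 512 = 5615
5615 = (1,5,14,15)_16 → 1³ + 5³ + 14³ + 15³ = 1 + 125 + 2744 + 3375 = 6245
6245 = (1,8,6,5)_16 → 1³ + 8³ + 6³ + 5³ = 1 + 512 + 216 + 125 = 854
854 = (3,5,6)_16 → 3³ + 5³ + 6³ = 27 + 125 + 216 = 368
368 = (1,7,0)_16 → 1³ + 7³ + 0³ = 1 + 343 + 0 = 344
344 = (1,5,8)_16 → 1³ + 5³ + 8³ = 1 + 125 + 512 = 638
638 = (2,7,14)_16 → 2³ + 7³ + 14³ = 8 + 343 + 2744 = 3095
3095 = (12,1,7)_16 → 12³ + 1³ + 7³ = 1728 + 1 + 343 = 2072
2072 = (8,1,8)_16 → 8³ + 1³ + 8³ = 512 + 1 + 512 = 1025
1025 = (4,0,1)_16 → 4³ + 0³ + 1³ = 64 + 0 + 1 = 65
65 = (4,1)_16 → 4³ + 1³ = 64 + 1 = 65  — 65 repeats.
That took 13 steps.

13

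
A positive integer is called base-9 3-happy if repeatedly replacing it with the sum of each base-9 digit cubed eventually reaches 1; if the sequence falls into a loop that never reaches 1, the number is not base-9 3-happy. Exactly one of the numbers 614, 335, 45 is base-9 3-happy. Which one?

45

614: 614 → 476 → 980 → 540 → 432 → 152 → 856 → 128 → 134 → 638 → 1198 → 470 → 476  — repeats 476 (not base-9 3-happy)
335: 335 → 73 → 513 → 243 → 27 → 27  — repeats 27 (not base-9 3-happy)
45: 45 → 125 → 577 → 345 → 99 → 9 → 1  — reaches 1 (base-9 3-happy)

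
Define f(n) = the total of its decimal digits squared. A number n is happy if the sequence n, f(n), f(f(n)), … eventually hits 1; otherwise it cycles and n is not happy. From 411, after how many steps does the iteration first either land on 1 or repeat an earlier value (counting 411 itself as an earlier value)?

12

411 → 4² + 1² + 1² = 16 + 1 + 1 = 18
18 → 1² + 8² = 1 + 64 = 65
65 → 6² + 5² = 36 + 25 = 61
61 → 6² + 1² = 36 + 1 = 37
37 → 3² + 7² = 9 + 49 = 58
58 → 5² + 8² = 25 + 64 = 89
89 → 8² + 9² = 64 + 81 = 145
145 → 1² + 4² + 5² = 1 + 16 + 25 = 42
42 → 4² + 2² = 16 + 4 = 20
20 → 2² + 0² = 4 + 0 = 4
4 → 4² = 16
16 → 1² + 6² = 1 + 36 = 37  — 37 repeats.
That took 12 steps.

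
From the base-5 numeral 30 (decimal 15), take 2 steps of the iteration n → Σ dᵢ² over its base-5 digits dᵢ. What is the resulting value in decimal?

17

15 = (3,0)_5 → 3² + 0² = 9
9 = (1,4)_5 → 1² + 4² = 17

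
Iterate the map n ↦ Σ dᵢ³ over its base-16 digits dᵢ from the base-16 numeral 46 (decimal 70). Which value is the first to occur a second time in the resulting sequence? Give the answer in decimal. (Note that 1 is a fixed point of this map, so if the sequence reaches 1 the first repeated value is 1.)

70 = (4,6)_16 → 280
280 = (1,1,8)_16 → 514
514 = (2,0,2)_16 → 16
16 = (1,0)_16 → 1  — reached the fixed point 1.
1 → 1, so 1 is the first repeated value.

1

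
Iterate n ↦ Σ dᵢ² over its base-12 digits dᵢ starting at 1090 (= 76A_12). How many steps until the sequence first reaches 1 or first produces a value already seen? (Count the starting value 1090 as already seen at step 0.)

4

1090 = (7,6,10)_12 → 185
185 = (1,3,5)_12 → 35
35 = (2,11)_12 → 125
125 = (10,5)_12 → 125  — 125 repeats.
That took 4 steps.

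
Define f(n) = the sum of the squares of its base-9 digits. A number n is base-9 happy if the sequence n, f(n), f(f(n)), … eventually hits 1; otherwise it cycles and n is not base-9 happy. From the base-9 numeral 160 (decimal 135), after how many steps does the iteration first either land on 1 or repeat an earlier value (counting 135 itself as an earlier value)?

135 = (1,6,0)_9 → 1² + 6² + 0² = 1 + 36 + 0 = 37
37 = (4,1)_9 → 4² + 1² = 16 + 1 = 17
17 = (1,8)_9 → 1² + 8² = 1 + 64 = 65
65 = (7,2)_9 → 7² + 2² = 49 + 4 = 53
53 = (5,8)_9 → 5² + 8² = 25 + 64 = 89
89 = (1,0,8)_9 → 1² + 0² + 8² = 1 + 0 + 64 = 65  — 65 repeats.
That took 6 steps.

6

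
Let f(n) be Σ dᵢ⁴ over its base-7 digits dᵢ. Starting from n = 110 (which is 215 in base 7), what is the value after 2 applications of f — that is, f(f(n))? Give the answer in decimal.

1922

110 = (2,1,5)_7 → 2⁴ + 1⁴ + 5⁴ = 16 + 1 + 625 = 642
642 = (1,6,0,5)_7 → 1⁴ + 6⁴ + 0⁴ + 5⁴ = 1 + 1296 + 0 + 625 = 1922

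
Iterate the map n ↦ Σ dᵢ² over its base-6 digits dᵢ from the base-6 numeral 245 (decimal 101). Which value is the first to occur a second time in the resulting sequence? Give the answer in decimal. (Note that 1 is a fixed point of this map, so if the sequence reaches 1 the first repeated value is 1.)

101 = (2,4,5)_6 → 2² + 4² + 5² = 45
45 = (1,1,3)_6 → 1² + 1² + 3² = 11
11 = (1,5)_6 → 1² + 5² = 26
26 = (4,2)_6 → 4² + 2² = 20
20 = (3,2)_6 → 3² + 2² = 13
13 = (2,1)_6 → 2² + 1² = 5
5 = (5)_6 → 5² = 25
25 = (4,1)_6 → 4² + 1² = 17
17 = (2,5)_6 → 2² + 5² = 29
29 = (4,5)_6 → 4² + 5² = 41
41 = (1,0,5)_6 → 1² + 0² + 5² = 26  — 26 already appeared earlier.

26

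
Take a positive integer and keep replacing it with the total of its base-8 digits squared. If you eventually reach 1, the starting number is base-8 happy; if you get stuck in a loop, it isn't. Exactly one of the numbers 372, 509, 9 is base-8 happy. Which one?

372: 372 → 77 → 27 → 18 → 8 → 1  — reaches 1 (base-8 happy)
509: 509 → 123 → 59 → 58 → 53 → 61 → 74 → 6 → 36 → 32 → 16 → 4 → 16  — repeats 16 (not base-8 happy)
9: 9 → 2 → 4 → 16 → 4  — repeats 4 (not base-8 happy)

372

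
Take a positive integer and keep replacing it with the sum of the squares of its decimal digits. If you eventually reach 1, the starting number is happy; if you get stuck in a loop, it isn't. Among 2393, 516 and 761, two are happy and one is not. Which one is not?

2393: 2393 → 103 → 10 → 1  — reaches 1 (happy)
516: 516 → 62 → 40 → 16 → 37 → 58 → 89 → 145 → 42 → 20 → 4 → 16  — repeats 16 (not happy)
761: 761 → 86 → 100 → 1  — reaches 1 (happy)

516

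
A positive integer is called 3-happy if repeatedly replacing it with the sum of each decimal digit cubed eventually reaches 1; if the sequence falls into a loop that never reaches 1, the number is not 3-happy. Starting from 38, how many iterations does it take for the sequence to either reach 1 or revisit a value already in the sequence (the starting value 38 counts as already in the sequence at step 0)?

9

38 → 3³ + 8³ = 539
539 → 5³ + 3³ + 9³ = 881
881 → 8³ + 8³ + 1³ = 1025
1025 → 1³ + 0³ + 2³ + 5³ = 134
134 → 1³ + 3³ + 4³ = 92
92 → 9³ + 2³ = 737
737 → 7³ + 3³ + 7³ = 713
713 → 7³ + 1³ + 3³ = 371
371 → 3³ + 7³ + 1³ = 371  — 371 repeats.
That took 9 steps.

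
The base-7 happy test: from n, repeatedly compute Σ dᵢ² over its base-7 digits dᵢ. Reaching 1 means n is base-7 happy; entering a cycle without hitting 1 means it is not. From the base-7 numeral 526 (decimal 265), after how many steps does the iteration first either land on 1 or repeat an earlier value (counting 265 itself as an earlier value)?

265 = (5,2,6)_7 → 5² + 2² + 6² = 25 + 4 + 36 = 65
65 = (1,2,2)_7 → 1² + 2² + 2² = 1 + 4 + 4 = 9
9 = (1,2)_7 → 1² + 2² = 1 + 4 = 5
5 = (5)_7 → 5² = 25
25 = (3,4)_7 → 3² + 4² = 9 + 16 = 25  — 25 repeats.
That took 5 steps.

5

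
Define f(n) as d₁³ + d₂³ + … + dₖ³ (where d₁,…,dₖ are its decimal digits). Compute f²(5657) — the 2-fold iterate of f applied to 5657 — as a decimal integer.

5657 → 5³ + 6³ + 5³ + 7³ = 809
809 → 8³ + 0³ + 9³ = 1241

1241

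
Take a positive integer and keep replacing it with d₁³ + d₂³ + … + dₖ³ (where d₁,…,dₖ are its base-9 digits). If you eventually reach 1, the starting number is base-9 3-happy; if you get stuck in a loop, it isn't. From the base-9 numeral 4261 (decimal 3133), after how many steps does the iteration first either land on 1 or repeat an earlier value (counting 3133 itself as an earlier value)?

6

3133 = (4,2,6,1)_9 → 4³ + 2³ + 6³ + 1³ = 64 + 8 + 216 + 1 = 289
289 = (3,5,1)_9 → 3³ + 5³ + 1³ = 27 + 125 + 1 = 153
153 = (1,8,0)_9 → 1³ + 8³ + 0³ = 1 + 512 + 0 = 513
513 = (6,3,0)_9 → 6³ + 3³ + 0³ = 216 + 27 + 0 = 243
243 = (3,0,0)_9 → 3³ + 0³ + 0³ = 27 + 0 + 0 = 27
27 = (3,0)_9 → 3³ + 0³ = 27 + 0 = 27  — 27 repeats.
That took 6 steps.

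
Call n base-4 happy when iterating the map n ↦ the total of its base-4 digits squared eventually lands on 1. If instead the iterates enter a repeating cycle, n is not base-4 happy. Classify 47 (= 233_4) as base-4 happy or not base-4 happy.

base-4 happy

47 = (2,3,3)_4 → 2² + 3² + 3² = 22
22 = (1,1,2)_4 → 1² + 1² + 2² = 6
6 = (1,2)_4 → 1² + 2² = 5
5 = (1,1)_4 → 1² + 1² = 2
2 = (2)_4 → 2² = 4
4 = (1,0)_4 → 1² + 0² = 1  — reached 1.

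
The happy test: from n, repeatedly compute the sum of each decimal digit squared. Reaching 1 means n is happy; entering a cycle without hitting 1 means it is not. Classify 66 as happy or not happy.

66 → 6² + 6² = 72
72 → 7² + 2² = 53
53 → 5² + 3² = 34
34 → 3² + 4² = 25
25 → 2² + 5² = 29
29 → 2² + 9² = 85
85 → 8² + 5² = 89
89 → 8² + 9² = 145
145 → 1² + 4² + 5² = 42
42 → 4² + 2² = 20
20 → 2² + 0² = 4
4 → 4² = 16
16 → 1² + 6² = 37
37 → 3² + 7² = 58
58 → 5² + 8² = 89  — 89 already seen; the sequence cycles without reaching 1.

not happy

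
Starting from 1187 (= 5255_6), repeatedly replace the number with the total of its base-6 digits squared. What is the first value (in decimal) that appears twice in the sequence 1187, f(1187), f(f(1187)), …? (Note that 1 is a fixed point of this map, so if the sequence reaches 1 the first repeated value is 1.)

1187 = (5,2,5,5)_6 → 79
79 = (2,1,1)_6 → 6
6 = (1,0)_6 → 1  — reached the fixed point 1.
1 → 1, so 1 is the first repeated value.

1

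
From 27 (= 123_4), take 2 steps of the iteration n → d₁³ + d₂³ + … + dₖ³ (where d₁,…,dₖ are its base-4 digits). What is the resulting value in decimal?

9

27 = (1,2,3)_4 → 1³ + 2³ + 3³ = 1 + 8 + 27 = 36
36 = (2,1,0)_4 → 2³ + 1³ + 0³ = 8 + 1 + 0 = 9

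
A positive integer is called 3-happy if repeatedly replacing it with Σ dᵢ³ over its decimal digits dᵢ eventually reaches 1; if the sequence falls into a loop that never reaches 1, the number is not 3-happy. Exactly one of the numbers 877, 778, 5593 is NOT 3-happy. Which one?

5593

877: 877 → 1198 → 1243 → 100 → 1  — reaches 1 (3-happy)
778: 778 → 1198 → 1243 → 100 → 1  — reaches 1 (3-happy)
5593: 5593 → 1006 → 217 → 352 → 160 → 217  — repeats 217 (not 3-happy)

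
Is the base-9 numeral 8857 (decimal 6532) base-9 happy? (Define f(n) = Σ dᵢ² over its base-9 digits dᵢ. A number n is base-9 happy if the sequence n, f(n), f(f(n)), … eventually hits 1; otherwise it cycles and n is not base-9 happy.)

not base-9 happy

6532 = (8,8,5,7)_9 → 8² + 8² + 5² + 7² = 202
202 = (2,4,4)_9 → 2² + 4² + 4² = 36
36 = (4,0)_9 → 4² + 0² = 16
16 = (1,7)_9 → 1² + 7² = 50
50 = (5,5)_9 → 5² + 5² = 50  — 50 already seen; the sequence cycles without reaching 1.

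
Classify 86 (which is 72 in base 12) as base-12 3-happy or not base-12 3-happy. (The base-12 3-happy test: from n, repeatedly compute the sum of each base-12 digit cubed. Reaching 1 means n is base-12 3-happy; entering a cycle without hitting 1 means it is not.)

86 = (7,2)_12 → 7³ + 2³ = 351
351 = (2,5,3)_12 → 2³ + 5³ + 3³ = 160
160 = (1,1,4)_12 → 1³ + 1³ + 4³ = 66
66 = (5,6)_12 → 5³ + 6³ = 341
341 = (2,4,5)_12 → 2³ + 4³ + 5³ = 197
197 = (1,4,5)_12 → 1³ + 4³ + 5³ = 190
190 = (1,3,10)_12 → 1³ + 3³ + 10³ = 1028
1028 = (7,1,8)_12 → 7³ + 1³ + 8³ = 856
856 = (5,11,4)_12 → 5³ + 11³ + 4³ = 1520
1520 = (10,6,8)_12 → 10³ + 6³ + 8³ = 1728
1728 = (1,0,0,0)_12 → 1³ + 0³ + 0³ + 0³ = 1  — reached 1.

base-12 3-happy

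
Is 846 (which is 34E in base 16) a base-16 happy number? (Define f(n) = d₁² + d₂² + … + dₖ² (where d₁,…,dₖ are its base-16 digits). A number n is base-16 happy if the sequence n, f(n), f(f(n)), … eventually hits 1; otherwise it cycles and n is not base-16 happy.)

not base-16 happy

846 = (3,4,14)_16 → 221
221 = (13,13)_16 → 338
338 = (1,5,2)_16 → 30
30 = (1,14)_16 → 197
197 = (12,5)_16 → 169
169 = (10,9)_16 → 181
181 = (11,5)_16 → 146
146 = (9,2)_16 → 85
85 = (5,5)_16 → 50
50 = (3,2)_16 → 13
13 = (13)_16 → 169  — 169 already seen; the sequence cycles without reaching 1.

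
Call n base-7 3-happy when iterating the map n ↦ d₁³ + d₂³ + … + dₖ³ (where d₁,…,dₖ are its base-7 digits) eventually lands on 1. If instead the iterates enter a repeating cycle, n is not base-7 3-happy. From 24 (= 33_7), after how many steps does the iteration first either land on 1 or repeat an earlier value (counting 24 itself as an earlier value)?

5

24 = (3,3)_7 → 54
54 = (1,0,5)_7 → 126
126 = (2,4,0)_7 → 72
72 = (1,3,2)_7 → 36
36 = (5,1)_7 → 126  — 126 repeats.
That took 5 steps.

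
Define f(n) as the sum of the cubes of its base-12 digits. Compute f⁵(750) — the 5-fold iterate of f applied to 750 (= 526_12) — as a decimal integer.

750 = (5,2,6)_12 → 349
349 = (2,5,1)_12 → 134
134 = (11,2)_12 → 1339
1339 = (9,3,7)_12 → 1099
1099 = (7,7,7)_12 → 1029

1029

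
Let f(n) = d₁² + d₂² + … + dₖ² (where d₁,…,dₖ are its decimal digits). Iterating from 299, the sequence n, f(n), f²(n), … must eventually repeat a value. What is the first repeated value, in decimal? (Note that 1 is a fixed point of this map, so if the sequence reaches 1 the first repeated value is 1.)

299 → 2² + 9² + 9² = 4 + 81 + 81 = 166
166 → 1² + 6² + 6² = 1 + 36 + 36 = 73
73 → 7² + 3² = 49 + 9 = 58
58 → 5² + 8² = 25 + 64 = 89
89 → 8² + 9² = 64 + 81 = 145
145 → 1² + 4² + 5² = 1 + 16 + 25 = 42
42 → 4² + 2² = 16 + 4 = 20
20 → 2² + 0² = 4 + 0 = 4
4 → 4² = 16
16 → 1² + 6² = 1 + 36 = 37
37 → 3² + 7² = 9 + 49 = 58  — 58 already appeared earlier.

58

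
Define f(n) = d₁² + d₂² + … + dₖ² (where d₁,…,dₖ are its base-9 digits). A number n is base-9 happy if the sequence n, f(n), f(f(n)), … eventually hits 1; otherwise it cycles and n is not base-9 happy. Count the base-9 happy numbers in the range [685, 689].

1

685: 685 → 81 → 1  (reaches 1)
686: 686 → 84 → 10 → 2 → 4 → 16 → 50 → 50  (repeats 50)
687: 687 → 89 → 65 → 53 → 89  (repeats 89)
688: 688 → 96 → 38 → 20 → 8 → 64 → 50 → 50  (repeats 50)
689: 689 → 105 → 41 → 41  (repeats 41)
base-9 happy: 685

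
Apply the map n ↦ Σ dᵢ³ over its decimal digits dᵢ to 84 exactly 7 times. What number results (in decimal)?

153

84 → 8³ + 4³ = 576
576 → 5³ + 7³ + 6³ = 684
684 → 6³ + 8³ + 4³ = 792
792 → 7³ + 9³ + 2³ = 1080
1080 → 1³ + 0³ + 8³ + 0³ = 513
513 → 5³ + 1³ + 3³ = 153
153 → 1³ + 5³ + 3³ = 153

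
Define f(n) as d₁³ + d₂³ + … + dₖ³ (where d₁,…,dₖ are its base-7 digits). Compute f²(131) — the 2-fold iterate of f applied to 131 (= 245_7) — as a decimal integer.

65

131 = (2,4,5)_7 → 2³ + 4³ + 5³ = 197
197 = (4,0,1)_7 → 4³ + 0³ + 1³ = 65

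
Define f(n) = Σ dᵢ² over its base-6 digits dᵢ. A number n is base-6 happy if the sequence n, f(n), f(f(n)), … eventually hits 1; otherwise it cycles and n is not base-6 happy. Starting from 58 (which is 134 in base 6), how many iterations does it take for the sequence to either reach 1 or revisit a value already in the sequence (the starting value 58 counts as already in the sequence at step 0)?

9

58 = (1,3,4)_6 → 1² + 3² + 4² = 1 + 9 + 16 = 26
26 = (4,2)_6 → 4² + 2² = 16 + 4 = 20
20 = (3,2)_6 → 3² + 2² = 9 + 4 = 13
13 = (2,1)_6 → 2² + 1² = 4 + 1 = 5
5 = (5)_6 → 5² = 25
25 = (4,1)_6 → 4² + 1² = 16 + 1 = 17
17 = (2,5)_6 → 2² + 5² = 4 + 25 = 29
29 = (4,5)_6 → 4² + 5² = 16 + 25 = 41
41 = (1,0,5)_6 → 1² + 0² + 5² = 1 + 0 + 25 = 26  — 26 repeats.
That took 9 steps.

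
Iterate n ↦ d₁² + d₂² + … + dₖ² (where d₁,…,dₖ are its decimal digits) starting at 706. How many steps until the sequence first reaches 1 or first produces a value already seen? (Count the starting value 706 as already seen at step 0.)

10

706 → 7² + 0² + 6² = 85
85 → 8² + 5² = 89
89 → 8² + 9² = 145
145 → 1² + 4² + 5² = 42
42 → 4² + 2² = 20
20 → 2² + 0² = 4
4 → 4² = 16
16 → 1² + 6² = 37
37 → 3² + 7² = 58
58 → 5² + 8² = 89  — 89 repeats.
That took 10 steps.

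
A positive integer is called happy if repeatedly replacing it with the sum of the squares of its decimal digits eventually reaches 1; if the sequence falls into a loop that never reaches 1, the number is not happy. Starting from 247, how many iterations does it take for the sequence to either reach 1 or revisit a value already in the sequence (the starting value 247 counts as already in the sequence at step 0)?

14

247 → 2² + 4² + 7² = 69
69 → 6² + 9² = 117
117 → 1² + 1² + 7² = 51
51 → 5² + 1² = 26
26 → 2² + 6² = 40
40 → 4² + 0² = 16
16 → 1² + 6² = 37
37 → 3² + 7² = 58
58 → 5² + 8² = 89
89 → 8² + 9² = 145
145 → 1² + 4² + 5² = 42
42 → 4² + 2² = 20
20 → 2² + 0² = 4
4 → 4² = 16  — 16 repeats.
That took 14 steps.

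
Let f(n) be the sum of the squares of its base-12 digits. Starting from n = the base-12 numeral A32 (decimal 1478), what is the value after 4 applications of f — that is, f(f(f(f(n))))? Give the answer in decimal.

66

1478 = (10,3,2)_12 → 10² + 3² + 2² = 100 + 9 + 4 = 113
113 = (9,5)_12 → 9² + 5² = 81 + 25 = 106
106 = (8,10)_12 → 8² + 10² = 64 + 100 = 164
164 = (1,1,8)_12 → 1² + 1² + 8² = 1 + 1 + 64 = 66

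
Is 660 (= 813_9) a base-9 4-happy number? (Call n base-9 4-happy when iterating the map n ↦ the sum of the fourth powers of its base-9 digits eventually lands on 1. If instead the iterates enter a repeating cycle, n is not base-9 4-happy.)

not base-9 4-happy

660 = (8,1,3)_9 → 8⁴ + 1⁴ + 3⁴ = 4096 + 1 + 81 = 4178
4178 = (5,6,5,2)_9 → 5⁴ + 6⁴ + 5⁴ + 2⁴ = 625 + 1296 + 625 + 16 = 2562
2562 = (3,4,5,6)_9 → 3⁴ + 4⁴ + 5⁴ + 6⁴ = 81 + 256 + 625 + 1296 = 2258
2258 = (3,0,7,8)_9 → 3⁴ + 0⁴ + 7⁴ + 8⁴ = 81 + 0 + 2401 + 4096 = 6578
6578 = (1,0,0,1,8)_9 → 1⁴ + 0⁴ + 0⁴ + 1⁴ + 8⁴ = 1 + 0 + 0 + 1 + 4096 = 4098
4098 = (5,5,5,3)_9 → 5⁴ + 5⁴ + 5⁴ + 3⁴ = 625 + 625 + 625 + 81 = 1956
1956 = (2,6,1,3)_9 → 2⁴ + 6⁴ + 1⁴ + 3⁴ = 16 + 1296 + 1 + 81 = 1394
1394 = (1,8,1,8)_9 → 1⁴ + 8⁴ + 1⁴ + 8⁴ = 1 + 4096 + 1 + 4096 = 8194
8194 = (1,2,2,1,4)_9 → 1⁴ + 2⁴ + 2⁴ + 1⁴ + 4⁴ = 1 + 16 + 16 + 1 + 256 = 290
290 = (3,5,2)_9 → 3⁴ + 5⁴ + 2⁴ = 81 + 625 + 16 = 722
722 = (8,8,2)_9 → 8⁴ + 8⁴ + 2⁴ = 4096 + 4096 + 16 = 8208
8208 = (1,2,2,3,0)_9 → 1⁴ + 2⁴ + 2⁴ + 3⁴ + 0⁴ = 1 + 16 + 16 + 81 + 0 = 114
114 = (1,3,6)_9 → 1⁴ + 3⁴ + 6⁴ = 1 + 81 + 1296 = 1378
1378 = (1,8,0,1)_9 → 1⁴ + 8⁴ + 0⁴ + 1⁴ = 1 + 4096 + 0 + 1 = 4098  — 4098 already seen; the sequence cycles without reaching 1.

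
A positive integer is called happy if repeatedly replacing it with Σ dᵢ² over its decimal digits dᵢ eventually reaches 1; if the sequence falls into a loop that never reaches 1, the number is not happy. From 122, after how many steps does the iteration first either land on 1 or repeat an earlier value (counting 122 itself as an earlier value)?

122 → 9
9 → 81
81 → 65
65 → 61
61 → 37
37 → 58
58 → 89
89 → 145
145 → 42
42 → 20
20 → 4
4 → 16
16 → 37  — 37 repeats.
That took 13 steps.

13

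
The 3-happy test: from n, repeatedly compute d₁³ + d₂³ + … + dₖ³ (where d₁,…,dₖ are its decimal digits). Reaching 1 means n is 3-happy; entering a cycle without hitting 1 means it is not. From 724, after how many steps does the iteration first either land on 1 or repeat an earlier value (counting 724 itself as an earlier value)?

5

724 → 7³ + 2³ + 4³ = 343 + 8 + 64 = 415
415 → 4³ + 1³ + 5³ = 64 + 1 + 125 = 190
190 → 1³ + 9³ + 0³ = 1 + 729 + 0 = 730
730 → 7³ + 3³ + 0³ = 343 + 27 + 0 = 370
370 → 3³ + 7³ + 0³ = 27 + 343 + 0 = 370  — 370 repeats.
That took 5 steps.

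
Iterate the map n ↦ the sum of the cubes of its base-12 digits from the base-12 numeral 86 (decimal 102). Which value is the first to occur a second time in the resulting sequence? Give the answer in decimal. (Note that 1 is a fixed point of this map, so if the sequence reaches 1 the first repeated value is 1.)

1

102 = (8,6)_12 → 8³ + 6³ = 728
728 = (5,0,8)_12 → 5³ + 0³ + 8³ = 637
637 = (4,5,1)_12 → 4³ + 5³ + 1³ = 190
190 = (1,3,10)_12 → 1³ + 3³ + 10³ = 1028
1028 = (7,1,8)_12 → 7³ + 1³ + 8³ = 856
856 = (5,11,4)_12 → 5³ + 11³ + 4³ = 1520
1520 = (10,6,8)_12 → 10³ + 6³ + 8³ = 1728
1728 = (1,0,0,0)_12 → 1³ + 0³ + 0³ + 0³ = 1  — reached the fixed point 1.
1 → 1, so 1 is the first repeated value.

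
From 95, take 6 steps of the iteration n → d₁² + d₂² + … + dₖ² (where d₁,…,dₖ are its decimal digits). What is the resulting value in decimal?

95 → 9² + 5² = 81 + 25 = 106
106 → 1² + 0² + 6² = 1 + 0 + 36 = 37
37 → 3² + 7² = 9 + 49 = 58
58 → 5² + 8² = 25 + 64 = 89
89 → 8² + 9² = 64 + 81 = 145
145 → 1² + 4² + 5² = 1 + 16 + 25 = 42

42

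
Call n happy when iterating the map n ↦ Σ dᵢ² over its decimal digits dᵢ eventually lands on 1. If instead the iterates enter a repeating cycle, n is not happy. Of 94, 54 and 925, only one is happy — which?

94: 94 → 97 → 130 → 10 → 1  — reaches 1 (happy)
54: 54 → 41 → 17 → 50 → 25 → 29 → 85 → 89 → 145 → 42 → 20 → 4 → 16 → 37 → 58 → 89  — repeats 89 (not happy)
925: 925 → 110 → 2 → 4 → 16 → 37 → 58 → 89 → 145 → 42 → 20 → 4  — repeats 4 (not happy)

94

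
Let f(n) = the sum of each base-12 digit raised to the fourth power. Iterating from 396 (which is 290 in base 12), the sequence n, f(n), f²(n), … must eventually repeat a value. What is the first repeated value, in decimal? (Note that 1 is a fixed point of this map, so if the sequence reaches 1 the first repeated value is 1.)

396 = (2,9,0)_12 → 2⁴ + 9⁴ + 0⁴ = 6577
6577 = (3,9,8,1)_12 → 3⁴ + 9⁴ + 8⁴ + 1⁴ = 10739
10739 = (6,2,6,11)_12 → 6⁴ + 2⁴ + 6⁴ + 11⁴ = 17249
17249 = (9,11,9,5)_12 → 9⁴ + 11⁴ + 9⁴ + 5⁴ = 28388
28388 = (1,4,5,1,8)_12 → 1⁴ + 4⁴ + 5⁴ + 1⁴ + 8⁴ = 4979
4979 = (2,10,6,11)_12 → 2⁴ + 10⁴ + 6⁴ + 11⁴ = 25953
25953 = (1,3,0,2,9)_12 → 1⁴ + 3⁴ + 0⁴ + 2⁴ + 9⁴ = 6659
6659 = (3,10,2,11)_12 → 3⁴ + 10⁴ + 2⁴ + 11⁴ = 24738
24738 = (1,2,3,9,6)_12 → 1⁴ + 2⁴ + 3⁴ + 9⁴ + 6⁴ = 7955
7955 = (4,7,2,11)_12 → 4⁴ + 7⁴ + 2⁴ + 11⁴ = 17314
17314 = (10,0,2,10)_12 → 10⁴ + 0⁴ + 2⁴ + 10⁴ = 20016
20016 = (11,7,0,0)_12 → 11⁴ + 7⁴ + 0⁴ + 0⁴ = 17042
17042 = (9,10,4,2)_12 → 9⁴ + 10⁴ + 4⁴ + 2⁴ = 16833
16833 = (9,8,10,9)_12 → 9⁴ + 8⁴ + 10⁴ + 9⁴ = 27218
27218 = (1,3,9,0,2)_12 → 1⁴ + 3⁴ + 9⁴ + 0⁴ + 2⁴ = 6659  — 6659 already appeared earlier.

6659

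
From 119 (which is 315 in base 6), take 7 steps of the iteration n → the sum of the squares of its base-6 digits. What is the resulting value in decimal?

41

119 = (3,1,5)_6 → 3² + 1² + 5² = 35
35 = (5,5)_6 → 5² + 5² = 50
50 = (1,2,2)_6 → 1² + 2² + 2² = 9
9 = (1,3)_6 → 1² + 3² = 10
10 = (1,4)_6 → 1² + 4² = 17
17 = (2,5)_6 → 2² + 5² = 29
29 = (4,5)_6 → 4² + 5² = 41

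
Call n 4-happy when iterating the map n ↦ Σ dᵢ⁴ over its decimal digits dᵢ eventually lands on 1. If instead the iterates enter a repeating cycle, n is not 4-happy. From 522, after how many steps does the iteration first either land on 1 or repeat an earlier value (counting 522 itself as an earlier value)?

12

522 → 657
657 → 4322
4322 → 369
369 → 7938
7938 → 13139
13139 → 6725
6725 → 4338
4338 → 4514
4514 → 1138
1138 → 4179
4179 → 9219
9219 → 13139  — 13139 repeats.
That took 12 steps.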